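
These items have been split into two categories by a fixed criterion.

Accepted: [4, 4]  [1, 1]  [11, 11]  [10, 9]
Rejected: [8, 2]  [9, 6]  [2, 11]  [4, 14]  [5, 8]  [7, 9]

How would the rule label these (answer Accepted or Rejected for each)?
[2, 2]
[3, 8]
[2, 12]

One predicate separates the groups cleanly: |first − second| ≤ 1.
[2, 2]: |2−2| = 0, fits → Accepted.
[3, 8]: |3−8| = 5, fails this test → Rejected.
[2, 12]: |2−12| = 10, fails this test → Rejected.

Accepted, Rejected, Rejected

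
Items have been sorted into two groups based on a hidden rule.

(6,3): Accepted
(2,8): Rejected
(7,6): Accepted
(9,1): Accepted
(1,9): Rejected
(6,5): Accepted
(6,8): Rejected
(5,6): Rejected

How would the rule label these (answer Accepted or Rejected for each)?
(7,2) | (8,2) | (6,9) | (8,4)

Accepted, Accepted, Rejected, Accepted

'Accepted' ⟺ first > second.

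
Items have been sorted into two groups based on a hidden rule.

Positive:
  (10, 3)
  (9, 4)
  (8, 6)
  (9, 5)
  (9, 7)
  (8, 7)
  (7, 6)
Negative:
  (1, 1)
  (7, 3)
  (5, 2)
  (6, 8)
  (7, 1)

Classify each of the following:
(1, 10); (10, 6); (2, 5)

Negative, Positive, Negative

A rule that fits every label: first > second AND sum ≥ 13 — true of each 'Positive' example, false of each 'Negative' one.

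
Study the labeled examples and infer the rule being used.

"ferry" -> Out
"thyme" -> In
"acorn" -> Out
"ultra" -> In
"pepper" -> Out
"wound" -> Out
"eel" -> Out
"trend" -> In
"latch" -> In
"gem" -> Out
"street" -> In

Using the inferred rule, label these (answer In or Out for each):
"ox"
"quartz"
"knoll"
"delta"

Every 'In' example satisfies: contains 't'. None of the 'Out' examples do.
"ox": no 't' — lacks this property, so Out.
"quartz": has 't' — fits, so In.
"knoll": no 't' — lacks this property, so Out.
"delta": has 't' — fits, so In.

Out, In, Out, In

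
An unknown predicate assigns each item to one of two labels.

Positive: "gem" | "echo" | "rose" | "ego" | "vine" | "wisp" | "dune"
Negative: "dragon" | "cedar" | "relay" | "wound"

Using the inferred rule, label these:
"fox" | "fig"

The classifier is using: length ≤ 4.
"fox": Positive (length 3).
"fig": Positive (length 3).

Positive, Positive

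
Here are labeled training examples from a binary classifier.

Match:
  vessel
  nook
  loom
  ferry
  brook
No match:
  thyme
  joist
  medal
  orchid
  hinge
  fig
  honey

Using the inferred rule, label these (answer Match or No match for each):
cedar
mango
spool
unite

A rule that fits every label: has a double letter — true of each 'Match' example, false of each 'No match' one.
No match: cedar, since no doubled letter.
No match: mango, since no doubled letter.
Match: spool, since 'oo' doubled.
No match: unite, since no doubled letter.

No match, No match, Match, No match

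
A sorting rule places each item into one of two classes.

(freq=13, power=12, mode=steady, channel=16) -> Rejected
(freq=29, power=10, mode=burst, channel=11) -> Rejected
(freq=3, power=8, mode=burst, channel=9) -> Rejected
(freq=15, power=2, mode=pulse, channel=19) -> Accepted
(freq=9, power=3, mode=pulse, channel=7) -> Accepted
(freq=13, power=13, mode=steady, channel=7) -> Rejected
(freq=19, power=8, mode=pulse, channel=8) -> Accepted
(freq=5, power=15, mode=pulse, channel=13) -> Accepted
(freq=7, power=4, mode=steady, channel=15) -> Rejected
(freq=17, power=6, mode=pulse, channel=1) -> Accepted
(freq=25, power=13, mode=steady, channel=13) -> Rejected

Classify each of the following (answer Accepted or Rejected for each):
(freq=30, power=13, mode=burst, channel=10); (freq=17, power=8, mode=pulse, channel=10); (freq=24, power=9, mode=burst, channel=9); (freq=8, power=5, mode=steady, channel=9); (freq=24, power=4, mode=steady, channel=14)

Every 'Accepted' example satisfies: mode is pulse. None of the 'Rejected' examples do.
(freq=30, power=13, mode=burst, channel=10): mode is burst — does not fit, so Rejected. (freq=17, power=8, mode=pulse, channel=10): mode is pulse — fits, so Accepted. (freq=24, power=9, mode=burst, channel=9): mode is burst — does not fit, so Rejected. (freq=8, power=5, mode=steady, channel=9): mode is steady — does not fit, so Rejected. (freq=24, power=4, mode=steady, channel=14): mode is steady — does not fit, so Rejected.

Rejected, Accepted, Rejected, Rejected, Rejected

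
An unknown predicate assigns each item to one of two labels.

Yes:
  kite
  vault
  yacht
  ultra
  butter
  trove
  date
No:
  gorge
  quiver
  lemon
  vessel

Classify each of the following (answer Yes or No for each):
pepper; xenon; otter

No, No, Yes

A rule that fits every label: contains 't' — true of each 'Yes' example, false of each 'No' one.
pepper: no 't', fails the rule → No.
xenon: no 't', fails the rule → No.
otter: has 't', qualifies → Yes.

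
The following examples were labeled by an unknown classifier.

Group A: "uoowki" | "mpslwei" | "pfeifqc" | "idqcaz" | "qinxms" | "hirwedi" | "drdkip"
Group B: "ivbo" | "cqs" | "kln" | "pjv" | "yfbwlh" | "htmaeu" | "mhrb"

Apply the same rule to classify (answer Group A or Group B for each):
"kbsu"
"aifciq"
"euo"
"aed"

Group B, Group A, Group B, Group B

Every 'Group A' example satisfies: length ≥ 6 AND contains 'i'. None of the 'Group B' examples do.
"kbsu": Group B (length 4, no 'i').
"aifciq": Group A (length 6, has 'i').
"euo": Group B (length 3, no 'i').
"aed": Group B (length 3, no 'i').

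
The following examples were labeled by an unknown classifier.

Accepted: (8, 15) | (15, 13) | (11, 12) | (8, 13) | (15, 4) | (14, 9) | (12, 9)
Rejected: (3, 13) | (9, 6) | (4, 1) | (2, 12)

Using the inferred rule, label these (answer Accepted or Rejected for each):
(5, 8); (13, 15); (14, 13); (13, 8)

Rejected, Accepted, Accepted, Accepted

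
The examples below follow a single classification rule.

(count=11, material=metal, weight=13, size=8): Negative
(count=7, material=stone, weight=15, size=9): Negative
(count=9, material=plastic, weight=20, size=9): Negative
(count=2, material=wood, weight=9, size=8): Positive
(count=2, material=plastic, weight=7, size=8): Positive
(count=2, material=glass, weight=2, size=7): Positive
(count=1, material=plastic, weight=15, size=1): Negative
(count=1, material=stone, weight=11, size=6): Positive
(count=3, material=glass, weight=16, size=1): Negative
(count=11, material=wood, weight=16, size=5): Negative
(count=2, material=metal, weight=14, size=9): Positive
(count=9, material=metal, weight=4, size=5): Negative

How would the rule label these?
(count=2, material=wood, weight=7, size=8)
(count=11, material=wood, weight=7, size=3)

All 'Positive' examples share one property — count ≤ 2 AND size ≥ 5 — and every 'Negative' example lacks it.

Positive, Negative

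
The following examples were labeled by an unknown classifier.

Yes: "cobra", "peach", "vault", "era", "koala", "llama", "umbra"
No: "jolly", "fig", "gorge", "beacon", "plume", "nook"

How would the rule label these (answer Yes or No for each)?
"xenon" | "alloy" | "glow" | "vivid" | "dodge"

No, Yes, No, No, No

Rule: odd length AND contains 'a'. This holds for each 'Yes' example and fails for each 'No' one.
"xenon": length 5, no 'a', does not pass → No.
"alloy": length 5, has 'a', fits → Yes.
"glow": length 4, no 'a', does not pass → No.
"vivid": length 5, no 'a', does not pass → No.
"dodge": length 5, no 'a', does not pass → No.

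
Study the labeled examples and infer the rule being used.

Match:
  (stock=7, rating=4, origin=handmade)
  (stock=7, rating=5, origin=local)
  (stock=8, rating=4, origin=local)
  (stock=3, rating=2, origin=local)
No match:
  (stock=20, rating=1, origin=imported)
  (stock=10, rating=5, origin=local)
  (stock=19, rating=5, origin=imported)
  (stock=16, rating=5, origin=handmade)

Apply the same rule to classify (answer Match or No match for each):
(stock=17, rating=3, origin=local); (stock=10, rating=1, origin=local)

The rule appears to be: stock ≤ 8.
(stock=17, rating=3, origin=local): stock = 17 — does not satisfy this, so No match. (stock=10, rating=1, origin=local): stock = 10 — does not satisfy this, so No match.

No match, No match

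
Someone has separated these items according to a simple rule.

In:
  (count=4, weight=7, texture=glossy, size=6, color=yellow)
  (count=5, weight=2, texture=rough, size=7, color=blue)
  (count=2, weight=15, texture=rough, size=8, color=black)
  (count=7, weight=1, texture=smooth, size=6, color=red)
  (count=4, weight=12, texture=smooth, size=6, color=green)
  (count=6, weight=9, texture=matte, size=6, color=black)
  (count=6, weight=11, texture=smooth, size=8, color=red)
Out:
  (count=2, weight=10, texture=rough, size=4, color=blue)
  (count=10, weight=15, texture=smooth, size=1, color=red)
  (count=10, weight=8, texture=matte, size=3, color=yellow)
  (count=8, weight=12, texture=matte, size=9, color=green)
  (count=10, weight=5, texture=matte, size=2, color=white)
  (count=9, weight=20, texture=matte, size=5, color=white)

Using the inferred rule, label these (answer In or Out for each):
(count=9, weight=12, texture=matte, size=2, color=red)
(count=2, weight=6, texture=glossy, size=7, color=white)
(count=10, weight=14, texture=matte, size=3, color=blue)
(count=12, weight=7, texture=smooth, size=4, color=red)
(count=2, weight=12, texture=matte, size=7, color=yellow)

Every 'In' example satisfies: size ≥ 6 AND size ≤ 8. None of the 'Out' examples do.
(count=9, weight=12, texture=matte, size=2, color=red): size = 2 — does not satisfy this, so Out. (count=2, weight=6, texture=glossy, size=7, color=white): size = 7 — passes, so In. (count=10, weight=14, texture=matte, size=3, color=blue): size = 3 — does not satisfy this, so Out. (count=12, weight=7, texture=smooth, size=4, color=red): size = 4 — does not satisfy this, so Out. (count=2, weight=12, texture=matte, size=7, color=yellow): size = 7 — passes, so In.

Out, In, Out, Out, In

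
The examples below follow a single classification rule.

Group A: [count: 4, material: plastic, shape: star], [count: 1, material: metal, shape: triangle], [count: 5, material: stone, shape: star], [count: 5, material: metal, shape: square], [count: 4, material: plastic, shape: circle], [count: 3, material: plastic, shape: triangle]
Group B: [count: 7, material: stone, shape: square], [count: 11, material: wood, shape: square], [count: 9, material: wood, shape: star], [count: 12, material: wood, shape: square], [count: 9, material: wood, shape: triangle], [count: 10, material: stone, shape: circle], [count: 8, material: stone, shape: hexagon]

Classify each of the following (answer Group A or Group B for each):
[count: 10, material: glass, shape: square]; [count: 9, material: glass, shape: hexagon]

One predicate separates the groups cleanly: count ≤ 5.
[count: 10, material: glass, shape: square]: count = 10, doesn't match → Group B.
[count: 9, material: glass, shape: hexagon]: count = 9, doesn't match → Group B.

Group B, Group B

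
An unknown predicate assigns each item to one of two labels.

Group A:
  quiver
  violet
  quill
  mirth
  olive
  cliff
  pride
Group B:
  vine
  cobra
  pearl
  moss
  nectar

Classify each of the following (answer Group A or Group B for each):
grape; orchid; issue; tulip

Every 'Group A' example satisfies: length ≥ 5 AND contains 'i'. None of the 'Group B' examples do.
grape: length 5, no 'i' — lacks this property, so Group B.
orchid: length 6, has 'i' — matches, so Group A.
issue: length 5, has 'i' — matches, so Group A.
tulip: length 5, has 'i' — matches, so Group A.

Group B, Group A, Group A, Group A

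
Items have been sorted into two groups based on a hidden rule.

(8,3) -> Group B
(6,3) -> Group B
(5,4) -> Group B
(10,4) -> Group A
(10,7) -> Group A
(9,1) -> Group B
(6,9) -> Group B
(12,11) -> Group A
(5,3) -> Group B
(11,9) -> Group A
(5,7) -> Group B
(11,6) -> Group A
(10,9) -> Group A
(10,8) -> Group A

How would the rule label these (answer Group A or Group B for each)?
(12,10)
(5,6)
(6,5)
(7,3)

Group A, Group B, Group B, Group B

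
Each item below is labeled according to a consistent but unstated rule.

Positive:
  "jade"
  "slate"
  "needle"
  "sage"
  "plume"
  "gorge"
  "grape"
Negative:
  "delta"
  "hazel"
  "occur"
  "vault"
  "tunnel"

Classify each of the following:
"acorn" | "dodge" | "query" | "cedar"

Checking candidate rules against both groups, what survives is: ends with 'e'.

Negative, Positive, Negative, Negative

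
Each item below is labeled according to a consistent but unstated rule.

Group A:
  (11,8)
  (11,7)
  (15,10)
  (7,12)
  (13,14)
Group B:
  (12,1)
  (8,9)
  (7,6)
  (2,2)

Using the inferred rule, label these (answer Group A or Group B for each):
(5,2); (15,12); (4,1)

'Group A' ⟺ sum ≥ 18.

Group B, Group A, Group B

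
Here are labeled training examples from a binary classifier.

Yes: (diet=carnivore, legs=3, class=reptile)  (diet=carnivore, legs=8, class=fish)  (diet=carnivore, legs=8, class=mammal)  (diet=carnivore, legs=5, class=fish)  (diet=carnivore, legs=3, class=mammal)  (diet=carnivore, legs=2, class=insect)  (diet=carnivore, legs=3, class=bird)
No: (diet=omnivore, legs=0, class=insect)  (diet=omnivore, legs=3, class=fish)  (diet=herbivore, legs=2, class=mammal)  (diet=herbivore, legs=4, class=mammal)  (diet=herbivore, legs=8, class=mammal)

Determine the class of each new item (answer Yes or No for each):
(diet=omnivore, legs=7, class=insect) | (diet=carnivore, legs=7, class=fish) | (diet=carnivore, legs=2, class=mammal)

No, Yes, Yes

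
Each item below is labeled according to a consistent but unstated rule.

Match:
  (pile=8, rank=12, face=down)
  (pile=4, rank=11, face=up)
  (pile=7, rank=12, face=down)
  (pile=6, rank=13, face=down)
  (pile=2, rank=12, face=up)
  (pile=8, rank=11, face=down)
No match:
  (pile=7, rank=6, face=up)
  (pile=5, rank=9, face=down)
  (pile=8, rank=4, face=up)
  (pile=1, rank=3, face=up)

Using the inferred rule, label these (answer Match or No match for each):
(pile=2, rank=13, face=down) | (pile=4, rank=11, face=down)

All 'Match' examples share one property — rank ≥ 11 — and every 'No match' example lacks it.
(pile=2, rank=13, face=down) → rank = 13 → Match.
(pile=4, rank=11, face=down) → rank = 11 → Match.

Match, Match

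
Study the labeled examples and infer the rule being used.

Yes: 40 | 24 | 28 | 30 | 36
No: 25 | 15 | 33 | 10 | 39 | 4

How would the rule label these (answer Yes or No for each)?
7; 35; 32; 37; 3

No, No, Yes, No, No

The common property of the 'Yes' items is: even AND at least 15. No 'No' item has it.
7: No (7 is odd, 7 < 15).
35: No (35 is odd, 35 ≥ 15).
32: Yes (32 is even, 32 ≥ 15).
37: No (37 is odd, 37 ≥ 15).
3: No (3 is odd, 3 < 15).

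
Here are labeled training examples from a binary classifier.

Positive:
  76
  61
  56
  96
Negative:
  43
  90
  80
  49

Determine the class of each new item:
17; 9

The common property of the 'Positive' items is: ≡ 1 (mod 5). No 'Negative' item has it.
17 → 17 mod 5 = 2 → Negative. 9 → 9 mod 5 = 4 → Negative.

Negative, Negative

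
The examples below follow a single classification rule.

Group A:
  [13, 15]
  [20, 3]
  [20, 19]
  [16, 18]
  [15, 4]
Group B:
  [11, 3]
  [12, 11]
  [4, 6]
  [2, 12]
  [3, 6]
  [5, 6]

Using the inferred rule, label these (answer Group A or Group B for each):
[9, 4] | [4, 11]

The rule appears to be: first ≥ 13.
[9, 4]: first 9 — fails the rule, so Group B.
[4, 11]: first 4 — fails the rule, so Group B.

Group B, Group B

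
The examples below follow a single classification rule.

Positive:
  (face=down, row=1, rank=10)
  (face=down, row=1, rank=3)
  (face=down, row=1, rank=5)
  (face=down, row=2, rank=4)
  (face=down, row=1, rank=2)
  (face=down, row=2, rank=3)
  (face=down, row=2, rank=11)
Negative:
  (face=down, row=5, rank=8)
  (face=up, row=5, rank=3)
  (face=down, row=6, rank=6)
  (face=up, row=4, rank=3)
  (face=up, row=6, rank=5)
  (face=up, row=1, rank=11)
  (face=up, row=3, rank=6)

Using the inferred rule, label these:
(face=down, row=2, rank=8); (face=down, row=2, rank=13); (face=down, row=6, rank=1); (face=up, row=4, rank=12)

Positive, Positive, Negative, Negative

The rule appears to be: face is down AND row ≤ 2.
(face=down, row=2, rank=8): Positive (face is down, row = 2).
(face=down, row=2, rank=13): Positive (face is down, row = 2).
(face=down, row=6, rank=1): Negative (face is down, row = 6).
(face=up, row=4, rank=12): Negative (face is up, row = 4).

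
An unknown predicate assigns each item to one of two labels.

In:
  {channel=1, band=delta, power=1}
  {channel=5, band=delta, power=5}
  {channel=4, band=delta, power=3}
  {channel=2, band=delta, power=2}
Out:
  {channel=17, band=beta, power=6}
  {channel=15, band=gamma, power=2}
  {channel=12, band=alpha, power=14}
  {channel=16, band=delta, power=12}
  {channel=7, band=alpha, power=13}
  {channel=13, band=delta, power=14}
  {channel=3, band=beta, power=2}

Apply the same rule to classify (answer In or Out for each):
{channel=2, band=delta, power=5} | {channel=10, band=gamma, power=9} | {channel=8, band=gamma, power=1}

Rule: band is delta AND power ≤ 5. This holds for each 'In' example and fails for each 'Out' one.
{channel=2, band=delta, power=5} → band is delta, power = 5 → In. {channel=10, band=gamma, power=9} → band is gamma, power = 9 → Out. {channel=8, band=gamma, power=1} → band is gamma, power = 1 → Out.

In, Out, Out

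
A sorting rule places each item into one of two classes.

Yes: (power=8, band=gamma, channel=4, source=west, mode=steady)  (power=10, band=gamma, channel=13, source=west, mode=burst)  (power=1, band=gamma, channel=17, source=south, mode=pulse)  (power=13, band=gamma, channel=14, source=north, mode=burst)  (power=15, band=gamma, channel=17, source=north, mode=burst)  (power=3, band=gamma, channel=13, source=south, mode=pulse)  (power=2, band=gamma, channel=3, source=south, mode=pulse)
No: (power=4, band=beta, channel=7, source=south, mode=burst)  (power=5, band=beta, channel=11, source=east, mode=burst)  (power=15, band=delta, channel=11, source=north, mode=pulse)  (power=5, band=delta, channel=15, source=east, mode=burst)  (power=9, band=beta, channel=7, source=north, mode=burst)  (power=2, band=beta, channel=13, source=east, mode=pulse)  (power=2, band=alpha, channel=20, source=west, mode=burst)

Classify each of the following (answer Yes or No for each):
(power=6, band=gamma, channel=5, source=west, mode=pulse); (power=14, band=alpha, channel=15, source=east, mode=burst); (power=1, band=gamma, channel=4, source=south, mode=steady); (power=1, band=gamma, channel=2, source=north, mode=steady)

Yes, No, Yes, Yes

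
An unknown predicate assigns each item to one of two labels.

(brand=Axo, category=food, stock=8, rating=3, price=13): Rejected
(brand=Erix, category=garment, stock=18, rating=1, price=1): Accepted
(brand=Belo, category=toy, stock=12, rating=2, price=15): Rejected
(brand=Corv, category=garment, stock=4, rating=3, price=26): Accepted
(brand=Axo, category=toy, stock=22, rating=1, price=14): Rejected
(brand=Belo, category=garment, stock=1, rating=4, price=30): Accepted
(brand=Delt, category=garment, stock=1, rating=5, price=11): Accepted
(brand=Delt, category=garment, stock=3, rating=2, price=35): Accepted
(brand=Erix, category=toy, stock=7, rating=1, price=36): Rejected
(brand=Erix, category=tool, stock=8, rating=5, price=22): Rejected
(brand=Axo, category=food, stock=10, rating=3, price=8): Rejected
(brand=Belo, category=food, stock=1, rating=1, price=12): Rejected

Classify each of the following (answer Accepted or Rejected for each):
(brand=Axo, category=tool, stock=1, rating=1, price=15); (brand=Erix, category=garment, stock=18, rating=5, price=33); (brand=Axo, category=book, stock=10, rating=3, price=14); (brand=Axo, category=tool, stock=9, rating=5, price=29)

Rejected, Accepted, Rejected, Rejected

The pattern is that an item is 'Accepted' exactly when: category is garment.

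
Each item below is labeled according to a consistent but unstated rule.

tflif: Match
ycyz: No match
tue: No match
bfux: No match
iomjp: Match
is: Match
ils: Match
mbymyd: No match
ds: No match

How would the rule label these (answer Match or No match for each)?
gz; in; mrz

No match, Match, No match

The simplest hypothesis consistent with all the labels is: contains 'i'.
gz: No match (no 'i'). in: Match (has 'i'). mrz: No match (no 'i').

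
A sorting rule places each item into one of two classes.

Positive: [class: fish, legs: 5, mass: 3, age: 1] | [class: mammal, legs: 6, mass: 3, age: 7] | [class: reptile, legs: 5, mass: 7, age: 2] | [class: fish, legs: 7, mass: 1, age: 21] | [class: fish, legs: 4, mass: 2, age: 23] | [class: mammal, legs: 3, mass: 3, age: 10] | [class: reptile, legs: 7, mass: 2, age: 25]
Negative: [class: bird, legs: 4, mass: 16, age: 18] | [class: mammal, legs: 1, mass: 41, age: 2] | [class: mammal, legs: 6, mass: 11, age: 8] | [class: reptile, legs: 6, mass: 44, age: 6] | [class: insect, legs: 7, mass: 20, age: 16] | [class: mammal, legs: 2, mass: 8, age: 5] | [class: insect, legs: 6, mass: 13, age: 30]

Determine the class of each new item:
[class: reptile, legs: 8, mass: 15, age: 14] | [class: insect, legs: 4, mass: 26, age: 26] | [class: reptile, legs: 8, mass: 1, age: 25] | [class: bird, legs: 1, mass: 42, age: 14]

Negative, Negative, Positive, Negative

A rule that fits every label: mass ≤ 7 — true of each 'Positive' example, false of each 'Negative' one.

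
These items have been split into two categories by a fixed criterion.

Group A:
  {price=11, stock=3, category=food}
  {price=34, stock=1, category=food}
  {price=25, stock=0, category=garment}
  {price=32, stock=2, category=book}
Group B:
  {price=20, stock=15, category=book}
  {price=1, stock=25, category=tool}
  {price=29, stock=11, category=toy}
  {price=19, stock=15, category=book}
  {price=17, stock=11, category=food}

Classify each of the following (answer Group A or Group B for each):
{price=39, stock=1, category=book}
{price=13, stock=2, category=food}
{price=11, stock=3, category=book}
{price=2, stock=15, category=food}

Group A, Group A, Group A, Group B

The pattern is that an item is 'Group A' exactly when: stock ≤ 3.
{price=39, stock=1, category=book} — stock = 1, hence Group A.
{price=13, stock=2, category=food} — stock = 2, hence Group A.
{price=11, stock=3, category=book} — stock = 3, hence Group A.
{price=2, stock=15, category=food} — stock = 15, hence Group B.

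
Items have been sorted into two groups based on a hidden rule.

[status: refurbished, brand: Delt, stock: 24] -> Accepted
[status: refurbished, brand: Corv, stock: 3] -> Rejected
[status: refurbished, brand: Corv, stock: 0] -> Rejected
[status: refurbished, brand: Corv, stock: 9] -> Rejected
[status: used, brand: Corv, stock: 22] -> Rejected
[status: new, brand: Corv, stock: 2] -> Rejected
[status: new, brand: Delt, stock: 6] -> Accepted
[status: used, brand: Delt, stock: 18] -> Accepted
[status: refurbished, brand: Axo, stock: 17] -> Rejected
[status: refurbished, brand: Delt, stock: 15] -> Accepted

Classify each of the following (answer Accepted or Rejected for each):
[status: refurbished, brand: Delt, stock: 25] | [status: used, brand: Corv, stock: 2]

Accepted, Rejected

Every 'Accepted' example satisfies: brand is Delt. None of the 'Rejected' examples do.
[status: refurbished, brand: Delt, stock: 25]: Accepted (brand is Delt). [status: used, brand: Corv, stock: 2]: Rejected (brand is Corv).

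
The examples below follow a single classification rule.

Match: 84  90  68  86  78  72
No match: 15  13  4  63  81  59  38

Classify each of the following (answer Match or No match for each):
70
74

Every 'Match' example satisfies: even AND at least 59. None of the 'No match' examples do.
70: 70 is even, 70 ≥ 59 — has this property, so Match.
74: 74 is even, 74 ≥ 59 — has this property, so Match.

Match, Match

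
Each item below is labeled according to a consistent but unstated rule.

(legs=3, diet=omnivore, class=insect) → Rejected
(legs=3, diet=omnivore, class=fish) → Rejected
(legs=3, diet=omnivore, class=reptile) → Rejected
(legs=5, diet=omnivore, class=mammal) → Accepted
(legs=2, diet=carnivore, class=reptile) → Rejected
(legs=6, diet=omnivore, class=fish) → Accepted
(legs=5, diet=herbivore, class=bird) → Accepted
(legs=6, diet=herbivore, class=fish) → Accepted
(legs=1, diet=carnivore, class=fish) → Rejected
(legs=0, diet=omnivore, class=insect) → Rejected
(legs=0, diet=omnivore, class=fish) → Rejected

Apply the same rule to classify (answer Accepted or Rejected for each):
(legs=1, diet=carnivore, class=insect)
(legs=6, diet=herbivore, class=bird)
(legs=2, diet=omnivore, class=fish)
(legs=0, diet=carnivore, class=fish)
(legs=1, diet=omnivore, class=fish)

Rejected, Accepted, Rejected, Rejected, Rejected

The simplest hypothesis consistent with all the labels is: legs ≥ 5.
(legs=1, diet=carnivore, class=insect): Rejected (legs = 1).
(legs=6, diet=herbivore, class=bird): Accepted (legs = 6).
(legs=2, diet=omnivore, class=fish): Rejected (legs = 2).
(legs=0, diet=carnivore, class=fish): Rejected (legs = 0).
(legs=1, diet=omnivore, class=fish): Rejected (legs = 1).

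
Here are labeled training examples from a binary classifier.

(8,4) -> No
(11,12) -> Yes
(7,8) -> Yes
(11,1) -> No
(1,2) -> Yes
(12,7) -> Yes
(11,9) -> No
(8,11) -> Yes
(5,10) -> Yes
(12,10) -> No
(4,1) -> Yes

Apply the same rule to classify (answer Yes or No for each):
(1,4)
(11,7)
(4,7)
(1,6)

Yes, No, Yes, Yes

The pattern is that an item is 'Yes' exactly when: sum is odd.
(1,4): Yes (1+4 = 5).
(11,7): No (11+7 = 18).
(4,7): Yes (4+7 = 11).
(1,6): Yes (1+6 = 7).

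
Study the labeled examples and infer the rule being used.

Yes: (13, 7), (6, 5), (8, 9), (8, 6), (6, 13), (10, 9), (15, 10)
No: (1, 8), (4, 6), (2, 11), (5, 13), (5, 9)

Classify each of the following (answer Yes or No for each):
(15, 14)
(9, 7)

Yes, Yes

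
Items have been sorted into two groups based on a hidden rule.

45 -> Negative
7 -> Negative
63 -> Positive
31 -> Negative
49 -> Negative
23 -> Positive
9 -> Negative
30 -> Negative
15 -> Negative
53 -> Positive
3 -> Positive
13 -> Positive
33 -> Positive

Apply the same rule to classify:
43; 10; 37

The distinguishing property — ends in digit 3 — holds for all the 'Positive' cases and none of the 'Negative' cases.
43: Positive (last digit 3).
10: Negative (last digit 0).
37: Negative (last digit 7).

Positive, Negative, Negative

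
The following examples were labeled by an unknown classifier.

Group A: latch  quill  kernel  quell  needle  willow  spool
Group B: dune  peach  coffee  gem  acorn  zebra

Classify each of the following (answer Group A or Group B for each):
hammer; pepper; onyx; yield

Group B, Group B, Group B, Group A

The classifier is using: contains 'l'.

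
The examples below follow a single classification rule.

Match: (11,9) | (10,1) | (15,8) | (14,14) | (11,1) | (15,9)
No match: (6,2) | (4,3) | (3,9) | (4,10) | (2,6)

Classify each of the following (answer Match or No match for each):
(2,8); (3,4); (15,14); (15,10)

No match, No match, Match, Match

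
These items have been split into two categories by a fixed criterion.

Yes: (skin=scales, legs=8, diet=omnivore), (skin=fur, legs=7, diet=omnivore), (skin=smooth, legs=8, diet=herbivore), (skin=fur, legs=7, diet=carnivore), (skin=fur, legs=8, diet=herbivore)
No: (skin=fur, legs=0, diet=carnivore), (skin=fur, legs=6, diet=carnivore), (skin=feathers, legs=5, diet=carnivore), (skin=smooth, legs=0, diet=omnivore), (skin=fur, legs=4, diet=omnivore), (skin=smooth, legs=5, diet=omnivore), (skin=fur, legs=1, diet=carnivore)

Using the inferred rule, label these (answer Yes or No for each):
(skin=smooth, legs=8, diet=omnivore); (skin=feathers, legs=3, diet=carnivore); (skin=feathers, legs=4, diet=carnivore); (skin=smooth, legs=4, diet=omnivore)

Yes, No, No, No

The rule appears to be: legs ≥ 7.
Yes: (skin=smooth, legs=8, diet=omnivore), since legs = 8. No: (skin=feathers, legs=3, diet=carnivore), since legs = 3. No: (skin=feathers, legs=4, diet=carnivore), since legs = 4. No: (skin=smooth, legs=4, diet=omnivore), since legs = 4.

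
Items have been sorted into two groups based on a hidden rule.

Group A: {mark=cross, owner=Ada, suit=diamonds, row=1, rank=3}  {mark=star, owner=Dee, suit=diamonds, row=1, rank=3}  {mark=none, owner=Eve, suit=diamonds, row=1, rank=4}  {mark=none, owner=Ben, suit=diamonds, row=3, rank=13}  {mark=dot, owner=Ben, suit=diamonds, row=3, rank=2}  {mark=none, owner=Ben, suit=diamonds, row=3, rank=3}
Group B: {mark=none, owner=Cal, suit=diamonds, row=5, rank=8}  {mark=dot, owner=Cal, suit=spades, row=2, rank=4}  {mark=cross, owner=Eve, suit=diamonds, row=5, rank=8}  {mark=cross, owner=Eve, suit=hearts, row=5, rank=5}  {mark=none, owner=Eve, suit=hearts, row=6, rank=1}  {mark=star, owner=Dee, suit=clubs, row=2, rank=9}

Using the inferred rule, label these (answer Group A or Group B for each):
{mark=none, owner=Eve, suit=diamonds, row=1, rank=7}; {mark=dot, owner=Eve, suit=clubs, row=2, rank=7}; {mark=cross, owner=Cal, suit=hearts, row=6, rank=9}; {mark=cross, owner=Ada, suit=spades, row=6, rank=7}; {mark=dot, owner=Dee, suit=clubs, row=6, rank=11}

Group A, Group B, Group B, Group B, Group B

Rule: suit is diamonds AND row ≤ 3. This holds for each 'Group A' example and fails for each 'Group B' one.
{mark=none, owner=Eve, suit=diamonds, row=1, rank=7} — suit is diamonds, row = 1, hence Group A. {mark=dot, owner=Eve, suit=clubs, row=2, rank=7} — suit is clubs, row = 2, hence Group B. {mark=cross, owner=Cal, suit=hearts, row=6, rank=9} — suit is hearts, row = 6, hence Group B. {mark=cross, owner=Ada, suit=spades, row=6, rank=7} — suit is spades, row = 6, hence Group B. {mark=dot, owner=Dee, suit=clubs, row=6, rank=11} — suit is clubs, row = 6, hence Group B.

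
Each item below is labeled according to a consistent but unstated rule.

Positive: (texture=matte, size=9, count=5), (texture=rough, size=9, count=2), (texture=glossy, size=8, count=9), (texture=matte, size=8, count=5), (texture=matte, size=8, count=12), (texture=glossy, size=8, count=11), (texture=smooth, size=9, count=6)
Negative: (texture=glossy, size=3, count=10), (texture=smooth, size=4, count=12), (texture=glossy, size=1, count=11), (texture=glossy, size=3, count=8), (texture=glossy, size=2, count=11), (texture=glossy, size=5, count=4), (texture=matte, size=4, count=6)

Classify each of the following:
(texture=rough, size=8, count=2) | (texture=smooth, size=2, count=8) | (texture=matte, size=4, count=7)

Positive, Negative, Negative

A rule that fits every label: size ≥ 8 — true of each 'Positive' example, false of each 'Negative' one.
(texture=rough, size=8, count=2) → size = 8 → Positive.
(texture=smooth, size=2, count=8) → size = 2 → Negative.
(texture=matte, size=4, count=7) → size = 4 → Negative.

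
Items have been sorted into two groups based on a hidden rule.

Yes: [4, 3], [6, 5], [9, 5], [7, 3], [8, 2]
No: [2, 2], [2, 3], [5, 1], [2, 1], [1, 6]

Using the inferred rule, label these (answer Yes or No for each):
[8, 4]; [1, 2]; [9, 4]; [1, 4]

'Yes' ⟺ first > second AND sum ≥ 7.
[8, 4]: 8 > 4, 8+4 = 12 — qualifies, so Yes. [1, 2]: 1 < 2, 1+2 = 3 — fails the rule, so No. [9, 4]: 9 > 4, 9+4 = 13 — qualifies, so Yes. [1, 4]: 1 < 4, 1+4 = 5 — fails the rule, so No.

Yes, No, Yes, No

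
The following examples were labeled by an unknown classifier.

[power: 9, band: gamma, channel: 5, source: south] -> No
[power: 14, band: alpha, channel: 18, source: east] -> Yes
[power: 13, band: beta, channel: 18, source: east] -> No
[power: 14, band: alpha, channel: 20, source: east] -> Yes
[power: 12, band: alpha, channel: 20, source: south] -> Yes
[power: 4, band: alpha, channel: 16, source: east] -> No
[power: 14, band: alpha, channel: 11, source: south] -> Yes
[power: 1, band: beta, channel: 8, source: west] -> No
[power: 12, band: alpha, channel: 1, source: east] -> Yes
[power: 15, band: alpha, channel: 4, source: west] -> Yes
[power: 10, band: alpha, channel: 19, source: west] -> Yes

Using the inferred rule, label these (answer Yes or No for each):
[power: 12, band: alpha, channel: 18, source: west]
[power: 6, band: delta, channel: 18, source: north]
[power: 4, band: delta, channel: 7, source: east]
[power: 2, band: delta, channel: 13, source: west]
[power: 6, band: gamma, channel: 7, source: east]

Rule: band is alpha AND power ≥ 9. This holds for each 'Yes' example and fails for each 'No' one.
[power: 12, band: alpha, channel: 18, source: west] — band is alpha, power = 12, hence Yes.
[power: 6, band: delta, channel: 18, source: north] — band is delta, power = 6, hence No.
[power: 4, band: delta, channel: 7, source: east] — band is delta, power = 4, hence No.
[power: 2, band: delta, channel: 13, source: west] — band is delta, power = 2, hence No.
[power: 6, band: gamma, channel: 7, source: east] — band is gamma, power = 6, hence No.

Yes, No, No, No, No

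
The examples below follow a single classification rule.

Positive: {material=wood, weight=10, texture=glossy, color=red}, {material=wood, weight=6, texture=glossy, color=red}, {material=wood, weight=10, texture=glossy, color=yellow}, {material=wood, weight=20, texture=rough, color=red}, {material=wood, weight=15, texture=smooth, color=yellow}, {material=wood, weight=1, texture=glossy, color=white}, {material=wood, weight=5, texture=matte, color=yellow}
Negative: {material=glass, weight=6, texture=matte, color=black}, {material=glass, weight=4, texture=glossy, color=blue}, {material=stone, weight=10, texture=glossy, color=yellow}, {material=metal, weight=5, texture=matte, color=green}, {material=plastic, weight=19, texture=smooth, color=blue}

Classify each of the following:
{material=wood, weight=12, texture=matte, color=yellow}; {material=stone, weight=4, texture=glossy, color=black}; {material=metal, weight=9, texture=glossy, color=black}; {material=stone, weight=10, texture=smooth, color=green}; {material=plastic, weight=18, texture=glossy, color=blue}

Every 'Positive' example satisfies: material is wood. None of the 'Negative' examples do.

Positive, Negative, Negative, Negative, Negative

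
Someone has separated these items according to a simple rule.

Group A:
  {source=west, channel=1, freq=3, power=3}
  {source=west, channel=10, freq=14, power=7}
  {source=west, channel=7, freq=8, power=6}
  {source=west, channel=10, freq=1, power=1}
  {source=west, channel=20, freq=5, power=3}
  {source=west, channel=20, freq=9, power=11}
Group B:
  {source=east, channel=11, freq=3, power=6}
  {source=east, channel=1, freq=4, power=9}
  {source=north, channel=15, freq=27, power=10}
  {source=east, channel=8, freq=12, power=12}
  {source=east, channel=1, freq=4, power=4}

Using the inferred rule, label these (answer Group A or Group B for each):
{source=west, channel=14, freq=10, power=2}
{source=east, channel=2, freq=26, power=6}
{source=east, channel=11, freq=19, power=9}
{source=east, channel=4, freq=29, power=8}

Group A, Group B, Group B, Group B

The simplest hypothesis consistent with all the labels is: source is west.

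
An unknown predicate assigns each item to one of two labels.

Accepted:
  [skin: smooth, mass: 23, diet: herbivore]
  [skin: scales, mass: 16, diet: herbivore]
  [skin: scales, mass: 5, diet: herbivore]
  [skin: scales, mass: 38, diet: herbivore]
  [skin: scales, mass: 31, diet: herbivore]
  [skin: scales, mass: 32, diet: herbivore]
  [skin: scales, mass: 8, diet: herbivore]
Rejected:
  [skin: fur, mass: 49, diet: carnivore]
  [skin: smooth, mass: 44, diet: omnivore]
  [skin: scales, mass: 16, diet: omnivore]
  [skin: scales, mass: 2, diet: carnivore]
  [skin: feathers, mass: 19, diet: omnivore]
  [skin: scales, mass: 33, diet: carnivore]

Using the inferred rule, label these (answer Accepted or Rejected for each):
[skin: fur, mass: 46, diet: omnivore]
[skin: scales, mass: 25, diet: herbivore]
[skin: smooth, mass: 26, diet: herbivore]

Rejected, Accepted, Accepted

Checking candidate rules against both groups, what survives is: diet is herbivore.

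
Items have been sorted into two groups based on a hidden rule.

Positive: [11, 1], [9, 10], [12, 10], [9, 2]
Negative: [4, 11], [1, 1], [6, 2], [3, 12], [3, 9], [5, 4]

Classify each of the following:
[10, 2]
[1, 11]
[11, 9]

Positive, Negative, Positive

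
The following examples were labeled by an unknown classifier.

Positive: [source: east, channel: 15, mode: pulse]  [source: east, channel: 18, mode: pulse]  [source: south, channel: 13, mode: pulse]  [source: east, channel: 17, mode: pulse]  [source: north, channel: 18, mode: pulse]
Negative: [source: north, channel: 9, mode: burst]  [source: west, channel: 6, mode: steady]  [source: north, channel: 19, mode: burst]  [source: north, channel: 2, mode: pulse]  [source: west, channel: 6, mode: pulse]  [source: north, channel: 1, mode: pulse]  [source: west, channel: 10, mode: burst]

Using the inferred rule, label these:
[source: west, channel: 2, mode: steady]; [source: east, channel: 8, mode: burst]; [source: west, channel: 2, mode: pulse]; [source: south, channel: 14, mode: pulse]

Negative, Negative, Negative, Positive

One predicate separates the groups cleanly: mode is pulse AND channel ≥ 9.
Negative: [source: west, channel: 2, mode: steady], since mode is steady, channel = 2.
Negative: [source: east, channel: 8, mode: burst], since mode is burst, channel = 8.
Negative: [source: west, channel: 2, mode: pulse], since mode is pulse, channel = 2.
Positive: [source: south, channel: 14, mode: pulse], since mode is pulse, channel = 14.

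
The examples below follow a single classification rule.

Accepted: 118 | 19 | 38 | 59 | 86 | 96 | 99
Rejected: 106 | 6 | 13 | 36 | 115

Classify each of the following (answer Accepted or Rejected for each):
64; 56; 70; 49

Every 'Accepted' example satisfies: digit sum ≥ 10. None of the 'Rejected' examples do.
64: digit sum 6+4 = 10 — has this property, so Accepted. 56: digit sum 5+6 = 11 — has this property, so Accepted. 70: digit sum 7+0 = 7 — doesn't qualify, so Rejected. 49: digit sum 4+9 = 13 — has this property, so Accepted.

Accepted, Accepted, Rejected, Accepted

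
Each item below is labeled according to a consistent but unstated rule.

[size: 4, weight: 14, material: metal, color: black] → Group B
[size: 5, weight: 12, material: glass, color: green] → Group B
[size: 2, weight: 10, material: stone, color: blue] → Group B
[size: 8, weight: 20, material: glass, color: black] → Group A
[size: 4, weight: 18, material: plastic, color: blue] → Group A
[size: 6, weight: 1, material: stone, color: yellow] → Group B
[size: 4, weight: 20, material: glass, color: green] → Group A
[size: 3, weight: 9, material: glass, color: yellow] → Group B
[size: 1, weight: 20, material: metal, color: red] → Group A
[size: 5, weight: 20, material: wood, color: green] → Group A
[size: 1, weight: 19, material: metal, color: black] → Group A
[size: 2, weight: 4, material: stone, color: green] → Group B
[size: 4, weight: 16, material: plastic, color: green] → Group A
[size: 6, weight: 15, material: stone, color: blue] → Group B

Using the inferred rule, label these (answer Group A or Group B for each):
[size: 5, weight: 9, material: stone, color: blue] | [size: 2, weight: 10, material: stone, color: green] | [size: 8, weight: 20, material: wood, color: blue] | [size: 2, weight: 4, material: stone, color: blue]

The rule appears to be: weight ≥ 16.

Group B, Group B, Group A, Group B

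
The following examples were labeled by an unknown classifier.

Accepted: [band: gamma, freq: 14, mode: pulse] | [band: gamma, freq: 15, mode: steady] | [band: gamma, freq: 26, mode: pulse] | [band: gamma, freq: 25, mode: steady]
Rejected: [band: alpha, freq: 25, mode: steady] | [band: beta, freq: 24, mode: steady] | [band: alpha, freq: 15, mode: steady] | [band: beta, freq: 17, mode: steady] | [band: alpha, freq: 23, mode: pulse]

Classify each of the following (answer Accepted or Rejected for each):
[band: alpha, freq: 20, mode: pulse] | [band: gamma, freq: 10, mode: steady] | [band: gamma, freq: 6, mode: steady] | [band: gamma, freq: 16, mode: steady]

Rejected, Accepted, Accepted, Accepted

Looking at the examples, the only property every 'Accepted' case has and every 'Rejected' case lacks is: band is gamma.
Rejected: [band: alpha, freq: 20, mode: pulse], since band is alpha.
Accepted: [band: gamma, freq: 10, mode: steady], since band is gamma.
Accepted: [band: gamma, freq: 6, mode: steady], since band is gamma.
Accepted: [band: gamma, freq: 16, mode: steady], since band is gamma.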